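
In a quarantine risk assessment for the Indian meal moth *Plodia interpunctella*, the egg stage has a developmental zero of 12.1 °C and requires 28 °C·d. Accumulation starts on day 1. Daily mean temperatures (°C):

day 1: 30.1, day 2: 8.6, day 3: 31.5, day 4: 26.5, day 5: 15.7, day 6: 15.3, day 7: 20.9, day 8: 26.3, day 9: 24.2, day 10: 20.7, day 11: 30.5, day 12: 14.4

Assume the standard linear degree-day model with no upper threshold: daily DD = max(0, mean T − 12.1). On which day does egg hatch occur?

Daily DD above 12.1 °C: 18.0, 0.0, 19.4, 14.4, 3.6, 3.2, 8.8, 14.2, 12.1, 8.6, 18.4, 2.3.
Cumulative: 18.0, 18.0, 37.4, 51.8, 55.4, 58.6, 67.4, 81.6, 93.7, 102.3, 120.7, 123.0.
The total first reaches 28 DD on day 3.

day 3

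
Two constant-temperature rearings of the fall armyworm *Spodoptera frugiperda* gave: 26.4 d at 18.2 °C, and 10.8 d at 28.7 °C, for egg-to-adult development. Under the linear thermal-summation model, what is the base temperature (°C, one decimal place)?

10.9 °C

Linear rate model ⇒ the product D·(T − T_b) is constant across temperatures.
26.4·(18.2 − T_b) = 10.8·(28.7 − T_b)
T_b = (26.4·18.2 − 10.8·28.7) / (26.4 − 10.8) = 170.52 / 15.6 = 10.931 °C ≈ 10.9 °C.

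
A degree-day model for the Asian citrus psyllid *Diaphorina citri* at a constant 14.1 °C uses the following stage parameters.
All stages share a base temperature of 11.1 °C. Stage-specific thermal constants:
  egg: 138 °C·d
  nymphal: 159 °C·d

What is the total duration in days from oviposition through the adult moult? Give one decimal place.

99.0 days

Daily accumulation at 14.1 °C = 14.1 − 11.1 = 3.0 DD/day.
Total K = 138 + 159 = 297 DD.
Total duration = 297 / 3.0 = 99.000 ≈ 99.0 days.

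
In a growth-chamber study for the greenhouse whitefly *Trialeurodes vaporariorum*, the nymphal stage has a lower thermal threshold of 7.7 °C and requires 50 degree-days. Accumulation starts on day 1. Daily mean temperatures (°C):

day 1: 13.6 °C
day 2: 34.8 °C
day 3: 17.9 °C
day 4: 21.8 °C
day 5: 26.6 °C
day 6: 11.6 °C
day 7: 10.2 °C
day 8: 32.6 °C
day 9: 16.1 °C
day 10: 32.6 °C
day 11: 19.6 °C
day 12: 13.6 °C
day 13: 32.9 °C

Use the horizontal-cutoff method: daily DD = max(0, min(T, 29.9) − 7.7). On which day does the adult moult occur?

Daily DD above 7.7 °C (capped at 22.2): 5.9, 22.2, 10.2, 14.1, 18.9, 3.9, 2.5, 22.2, 8.4, 22.2, 11.9, 5.9, 22.2.
Cumulative: 5.9, 28.1, 38.3, 52.4, 71.3, 75.2, 77.7, 99.9, 108.3, 130.5, 142.4, 148.3, 170.5.
The total first reaches 50 DD on day 4.

day 4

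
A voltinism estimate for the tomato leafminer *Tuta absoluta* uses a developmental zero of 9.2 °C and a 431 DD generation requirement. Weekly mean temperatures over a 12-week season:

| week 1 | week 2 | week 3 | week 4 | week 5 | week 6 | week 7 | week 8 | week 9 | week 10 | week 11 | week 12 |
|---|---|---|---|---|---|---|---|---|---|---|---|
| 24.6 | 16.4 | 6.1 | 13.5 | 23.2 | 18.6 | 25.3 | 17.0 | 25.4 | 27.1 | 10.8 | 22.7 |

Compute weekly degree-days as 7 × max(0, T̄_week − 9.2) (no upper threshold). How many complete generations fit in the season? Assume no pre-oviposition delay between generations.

Weekly DD (7 × max(0, T̄ − 9.2)): 107.8, 50.4, 0.0, 30.1, 98.0, 65.8, 112.7, 54.6, 113.4, 125.3, 11.2, 94.5.
Season total = 863.8 DD.
Complete generations = ⌊863.8 / 431⌋ = 2.

2 generations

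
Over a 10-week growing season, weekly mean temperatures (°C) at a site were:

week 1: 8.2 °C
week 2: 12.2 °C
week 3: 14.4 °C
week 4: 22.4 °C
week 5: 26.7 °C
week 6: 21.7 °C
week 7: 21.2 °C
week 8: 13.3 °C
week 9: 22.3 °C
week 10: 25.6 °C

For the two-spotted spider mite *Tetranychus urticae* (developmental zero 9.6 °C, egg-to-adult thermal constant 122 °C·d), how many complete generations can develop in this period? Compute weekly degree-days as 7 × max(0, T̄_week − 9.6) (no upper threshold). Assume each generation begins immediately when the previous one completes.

Weekly DD (7 × max(0, T̄ − 9.6)): 0.0, 18.2, 33.6, 89.6, 119.7, 84.7, 81.2, 25.9, 88.9, 112.0.
Season total = 653.8 DD.
Complete generations = ⌊653.8 / 122⌋ = 5.

5 generations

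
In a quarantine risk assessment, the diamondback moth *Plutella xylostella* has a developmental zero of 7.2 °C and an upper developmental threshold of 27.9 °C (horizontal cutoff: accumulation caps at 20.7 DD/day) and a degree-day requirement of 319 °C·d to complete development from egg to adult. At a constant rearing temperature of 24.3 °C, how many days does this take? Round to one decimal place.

Daily accumulation = 24.3 − 7.2 = 17.1 DD/day.
Duration = 319 / 17.1 = 18.655 ≈ 18.7 days.

18.7 days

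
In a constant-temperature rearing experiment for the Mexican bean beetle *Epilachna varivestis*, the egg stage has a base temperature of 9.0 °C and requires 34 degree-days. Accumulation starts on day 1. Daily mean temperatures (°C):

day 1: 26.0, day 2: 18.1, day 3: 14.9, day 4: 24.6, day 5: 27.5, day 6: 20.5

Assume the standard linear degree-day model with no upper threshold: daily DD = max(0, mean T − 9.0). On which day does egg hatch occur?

Daily DD above 9.0 °C: 17.0, 9.1, 5.9, 15.6, 18.5, 11.5.
Cumulative: 17.0, 26.1, 32.0, 47.6, 66.1, 77.6.
The total first reaches 34 DD on day 4.

day 4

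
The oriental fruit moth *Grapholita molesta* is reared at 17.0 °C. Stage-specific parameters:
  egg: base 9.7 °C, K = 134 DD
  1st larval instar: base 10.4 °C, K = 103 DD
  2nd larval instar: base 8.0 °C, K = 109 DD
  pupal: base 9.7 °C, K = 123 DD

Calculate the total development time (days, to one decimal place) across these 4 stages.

egg: 134 / (17.0 − 9.7) = 134 / 7.3 = 18.356 d.
1st larval instar: 103 / (17.0 − 10.4) = 103 / 6.6 = 15.606 d.
2nd larval instar: 109 / (17.0 − 8.0) = 109 / 9.0 = 12.111 d.
pupal: 123 / (17.0 − 9.7) = 123 / 7.3 = 16.849 d.
Sum = 62.923 ≈ 62.9 days.

62.9 days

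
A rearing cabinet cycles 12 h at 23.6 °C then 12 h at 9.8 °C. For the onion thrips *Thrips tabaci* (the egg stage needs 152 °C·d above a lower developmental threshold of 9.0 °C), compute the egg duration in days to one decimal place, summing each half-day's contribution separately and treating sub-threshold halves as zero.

19.7 days

Day half: max(0, 23.6 − 9.0) × 0.5 = 14.6 × 0.5 = 7.30 DD.
Night half: max(0, 9.8 − 9.0) × 0.5 = 0.8 × 0.5 = 0.40 DD.
Per 24 h: 7.70 DD/day.
Duration = 152 / 7.70 = 19.740 ≈ 19.7 days.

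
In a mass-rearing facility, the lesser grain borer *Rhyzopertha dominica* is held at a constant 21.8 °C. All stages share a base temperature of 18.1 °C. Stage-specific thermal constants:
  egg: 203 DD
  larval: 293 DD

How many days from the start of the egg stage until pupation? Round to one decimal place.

Daily accumulation at 21.8 °C = 21.8 − 18.1 = 3.7 DD/day.
Total K = 203 + 293 = 496 DD.
Total duration = 496 / 3.7 = 134.054 ≈ 134.1 days.

134.1 days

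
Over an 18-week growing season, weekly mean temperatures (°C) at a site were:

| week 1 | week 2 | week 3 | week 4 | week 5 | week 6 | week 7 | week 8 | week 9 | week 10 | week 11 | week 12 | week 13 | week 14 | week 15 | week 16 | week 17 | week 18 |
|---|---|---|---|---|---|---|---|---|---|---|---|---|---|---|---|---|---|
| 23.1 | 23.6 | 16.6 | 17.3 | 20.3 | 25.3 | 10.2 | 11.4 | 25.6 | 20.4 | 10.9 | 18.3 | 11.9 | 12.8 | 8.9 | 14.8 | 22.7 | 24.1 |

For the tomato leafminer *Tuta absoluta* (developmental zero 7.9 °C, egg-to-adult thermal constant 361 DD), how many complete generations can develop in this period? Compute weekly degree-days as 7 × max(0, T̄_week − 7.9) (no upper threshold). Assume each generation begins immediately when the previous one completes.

Weekly DD (7 × max(0, T̄ − 7.9)): 106.4, 109.9, 60.9, 65.8, 86.8, 121.8, 16.1, 24.5, 123.9, 87.5, 21.0, 72.8, 28.0, 34.3, 7.0, 48.3, 103.6, 113.4.
Season total = 1232.0 DD.
Complete generations = ⌊1232.0 / 361⌋ = 3.

3 generations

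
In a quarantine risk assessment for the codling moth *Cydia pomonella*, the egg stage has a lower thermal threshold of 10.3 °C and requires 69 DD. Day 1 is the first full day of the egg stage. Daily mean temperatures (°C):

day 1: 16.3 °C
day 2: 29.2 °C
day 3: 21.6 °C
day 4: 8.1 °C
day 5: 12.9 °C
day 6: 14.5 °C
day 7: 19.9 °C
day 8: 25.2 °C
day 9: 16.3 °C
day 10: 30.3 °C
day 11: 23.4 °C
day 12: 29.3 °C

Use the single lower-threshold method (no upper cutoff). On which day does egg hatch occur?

day 9

Daily DD above 10.3 °C: 6.0, 18.9, 11.3, 0.0, 2.6, 4.2, 9.6, 14.9, 6.0, 20.0, 13.1, 19.0.
Cumulative: 6.0, 24.9, 36.2, 36.2, 38.8, 43.0, 52.6, 67.5, 73.5, 93.5, 106.6, 125.6.
The total first reaches 69 DD on day 9.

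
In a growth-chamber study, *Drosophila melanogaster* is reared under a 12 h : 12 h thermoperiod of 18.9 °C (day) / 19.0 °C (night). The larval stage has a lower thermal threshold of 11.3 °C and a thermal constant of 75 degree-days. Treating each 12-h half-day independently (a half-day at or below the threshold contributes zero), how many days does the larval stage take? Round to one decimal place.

Day half: max(0, 18.9 − 11.3) × 0.5 = 7.6 × 0.5 = 3.80 DD.
Night half: max(0, 19.0 − 11.3) × 0.5 = 7.7 × 0.5 = 3.85 DD.
Per 24 h: 7.65 DD/day.
Duration = 75 / 7.65 = 9.804 ≈ 9.8 days.

9.8 days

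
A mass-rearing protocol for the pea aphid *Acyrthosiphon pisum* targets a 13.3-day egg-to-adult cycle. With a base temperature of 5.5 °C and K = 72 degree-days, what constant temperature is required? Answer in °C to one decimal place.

Required daily accumulation = 72 / 13.3 = 5.414 DD/day.
T = T_base + 5.414 = 5.5 + 5.414 = 10.914 ≈ 10.9 °C.

10.9 °C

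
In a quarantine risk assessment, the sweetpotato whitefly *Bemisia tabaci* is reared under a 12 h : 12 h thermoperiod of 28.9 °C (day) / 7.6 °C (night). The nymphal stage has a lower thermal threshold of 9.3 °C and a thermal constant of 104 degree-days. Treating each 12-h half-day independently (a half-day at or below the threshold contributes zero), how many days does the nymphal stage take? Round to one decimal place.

10.6 days

Day half: max(0, 28.9 − 9.3) × 0.5 = 19.6 × 0.5 = 9.80 DD.
Night half: max(0, 7.6 − 9.3) × 0.5 = 0.0 × 0.5 = 0.00 DD.
Per 24 h: 9.80 DD/day.
Duration = 104 / 9.80 = 10.612 ≈ 10.6 days.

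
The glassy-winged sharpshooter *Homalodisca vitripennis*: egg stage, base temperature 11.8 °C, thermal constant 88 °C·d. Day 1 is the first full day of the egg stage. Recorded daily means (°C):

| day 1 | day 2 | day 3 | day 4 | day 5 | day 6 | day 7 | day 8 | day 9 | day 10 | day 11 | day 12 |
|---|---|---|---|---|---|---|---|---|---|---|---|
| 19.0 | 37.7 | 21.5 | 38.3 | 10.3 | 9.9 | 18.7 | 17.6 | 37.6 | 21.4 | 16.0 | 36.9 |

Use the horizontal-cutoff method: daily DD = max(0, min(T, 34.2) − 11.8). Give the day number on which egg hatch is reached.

day 9

Daily DD above 11.8 °C (capped at 22.4): 7.2, 22.4, 9.7, 22.4, 0.0, 0.0, 6.9, 5.8, 22.4, 9.6, 4.2, 22.4.
Cumulative: 7.2, 29.6, 39.3, 61.7, 61.7, 61.7, 68.6, 74.4, 96.8, 106.4, 110.6, 133.0.
The total first reaches 88 DD on day 9.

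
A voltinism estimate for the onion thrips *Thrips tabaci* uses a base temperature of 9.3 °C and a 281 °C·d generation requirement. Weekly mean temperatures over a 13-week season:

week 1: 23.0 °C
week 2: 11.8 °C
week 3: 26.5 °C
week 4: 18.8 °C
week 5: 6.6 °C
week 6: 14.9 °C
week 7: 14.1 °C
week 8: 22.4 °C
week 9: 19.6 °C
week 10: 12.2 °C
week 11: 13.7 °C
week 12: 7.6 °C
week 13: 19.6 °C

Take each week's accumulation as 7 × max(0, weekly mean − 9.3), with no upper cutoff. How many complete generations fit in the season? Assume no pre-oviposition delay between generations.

2 generations

Weekly DD (7 × max(0, T̄ − 9.3)): 95.9, 17.5, 120.4, 66.5, 0.0, 39.2, 33.6, 91.7, 72.1, 20.3, 30.8, 0.0, 72.1.
Season total = 660.1 DD.
Complete generations = ⌊660.1 / 281⌋ = 2.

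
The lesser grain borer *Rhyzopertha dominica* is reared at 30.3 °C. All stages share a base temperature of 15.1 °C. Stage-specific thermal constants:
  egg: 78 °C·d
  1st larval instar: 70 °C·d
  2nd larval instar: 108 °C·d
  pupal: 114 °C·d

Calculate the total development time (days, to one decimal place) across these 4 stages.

24.3 days

Daily accumulation at 30.3 °C = 30.3 − 15.1 = 15.2 DD/day.
Total K = 78 + 70 + 108 + 114 = 370 DD.
Total duration = 370 / 15.2 = 24.342 ≈ 24.3 days.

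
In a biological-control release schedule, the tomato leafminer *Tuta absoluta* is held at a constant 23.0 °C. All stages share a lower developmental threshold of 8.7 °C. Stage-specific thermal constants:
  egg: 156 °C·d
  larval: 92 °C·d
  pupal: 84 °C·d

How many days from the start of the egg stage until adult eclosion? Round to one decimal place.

Daily accumulation at 23.0 °C = 23.0 − 8.7 = 14.3 DD/day.
Total K = 156 + 92 + 84 = 332 DD.
Total duration = 332 / 14.3 = 23.217 ≈ 23.2 days.

23.2 days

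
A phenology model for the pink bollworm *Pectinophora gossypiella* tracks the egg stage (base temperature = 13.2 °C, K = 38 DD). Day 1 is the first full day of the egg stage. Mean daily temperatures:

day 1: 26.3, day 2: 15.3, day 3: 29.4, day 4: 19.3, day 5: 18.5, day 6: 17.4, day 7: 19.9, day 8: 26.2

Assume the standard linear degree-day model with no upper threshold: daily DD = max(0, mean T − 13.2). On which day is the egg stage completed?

Daily DD above 13.2 °C: 13.1, 2.1, 16.2, 6.1, 5.3, 4.2, 6.7, 13.0.
Cumulative: 13.1, 15.2, 31.4, 37.5, 42.8, 47.0, 53.7, 66.7.
The total first reaches 38 DD on day 5.

day 5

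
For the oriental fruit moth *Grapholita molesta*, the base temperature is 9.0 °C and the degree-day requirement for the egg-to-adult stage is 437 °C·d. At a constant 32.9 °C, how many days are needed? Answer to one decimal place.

Daily accumulation = 32.9 − 9.0 = 23.9 DD/day.
Duration = 437 / 23.9 = 18.285 ≈ 18.3 days.

18.3 days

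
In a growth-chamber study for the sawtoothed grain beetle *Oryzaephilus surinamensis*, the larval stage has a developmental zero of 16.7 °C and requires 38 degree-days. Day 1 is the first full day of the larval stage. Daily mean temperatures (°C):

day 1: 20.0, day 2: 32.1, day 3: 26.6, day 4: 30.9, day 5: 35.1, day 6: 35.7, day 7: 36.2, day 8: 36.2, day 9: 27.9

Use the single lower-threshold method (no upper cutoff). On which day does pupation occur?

Daily DD above 16.7 °C: 3.3, 15.4, 9.9, 14.2, 18.4, 19.0, 19.5, 19.5, 11.2.
Cumulative: 3.3, 18.7, 28.6, 42.8, 61.2, 80.2, 99.7, 119.2, 130.4.
The total first reaches 38 DD on day 4.

day 4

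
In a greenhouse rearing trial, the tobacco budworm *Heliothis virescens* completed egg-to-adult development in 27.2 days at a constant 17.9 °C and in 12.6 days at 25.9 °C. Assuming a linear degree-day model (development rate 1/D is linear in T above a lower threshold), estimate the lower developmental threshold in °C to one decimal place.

Linear rate model ⇒ the product D·(T − T_b) is constant across temperatures.
27.2·(17.9 − T_b) = 12.6·(25.9 − T_b)
T_b = (27.2·17.9 − 12.6·25.9) / (27.2 − 12.6) = 160.54 / 14.6 = 10.996 °C ≈ 11.0 °C.

11.0 °C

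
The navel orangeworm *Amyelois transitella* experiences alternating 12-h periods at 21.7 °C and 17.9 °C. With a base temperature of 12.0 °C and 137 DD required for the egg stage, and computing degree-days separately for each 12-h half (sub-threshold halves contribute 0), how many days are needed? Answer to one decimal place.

17.6 days

Day half: max(0, 21.7 − 12.0) × 0.5 = 9.7 × 0.5 = 4.85 DD.
Night half: max(0, 17.9 − 12.0) × 0.5 = 5.9 × 0.5 = 2.95 DD.
Per 24 h: 7.80 DD/day.
Duration = 137 / 7.80 = 17.564 ≈ 17.6 days.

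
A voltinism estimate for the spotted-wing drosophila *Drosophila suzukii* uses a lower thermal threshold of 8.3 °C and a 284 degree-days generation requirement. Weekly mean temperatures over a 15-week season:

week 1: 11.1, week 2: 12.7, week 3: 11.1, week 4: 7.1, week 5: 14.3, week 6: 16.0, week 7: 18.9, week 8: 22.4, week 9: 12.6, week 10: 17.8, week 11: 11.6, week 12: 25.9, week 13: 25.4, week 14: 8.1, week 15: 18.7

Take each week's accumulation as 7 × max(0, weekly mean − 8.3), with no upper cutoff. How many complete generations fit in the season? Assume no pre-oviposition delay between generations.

2 generations

Weekly DD (7 × max(0, T̄ − 8.3)): 19.6, 30.8, 19.6, 0.0, 42.0, 53.9, 74.2, 98.7, 30.1, 66.5, 23.1, 123.2, 119.7, 0.0, 72.8.
Season total = 774.2 DD.
Complete generations = ⌊774.2 / 284⌋ = 2.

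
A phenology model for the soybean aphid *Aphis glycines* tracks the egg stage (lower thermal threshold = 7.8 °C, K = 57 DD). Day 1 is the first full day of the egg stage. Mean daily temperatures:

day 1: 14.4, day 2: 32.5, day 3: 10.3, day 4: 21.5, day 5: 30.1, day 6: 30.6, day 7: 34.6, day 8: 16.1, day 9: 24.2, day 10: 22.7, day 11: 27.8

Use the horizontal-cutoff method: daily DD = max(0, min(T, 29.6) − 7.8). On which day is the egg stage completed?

Daily DD above 7.8 °C (capped at 21.8): 6.6, 21.8, 2.5, 13.7, 21.8, 21.8, 21.8, 8.3, 16.4, 14.9, 20.0.
Cumulative: 6.6, 28.4, 30.9, 44.6, 66.4, 88.2, 110.0, 118.3, 134.7, 149.6, 169.6.
The total first reaches 57 DD on day 5.

day 5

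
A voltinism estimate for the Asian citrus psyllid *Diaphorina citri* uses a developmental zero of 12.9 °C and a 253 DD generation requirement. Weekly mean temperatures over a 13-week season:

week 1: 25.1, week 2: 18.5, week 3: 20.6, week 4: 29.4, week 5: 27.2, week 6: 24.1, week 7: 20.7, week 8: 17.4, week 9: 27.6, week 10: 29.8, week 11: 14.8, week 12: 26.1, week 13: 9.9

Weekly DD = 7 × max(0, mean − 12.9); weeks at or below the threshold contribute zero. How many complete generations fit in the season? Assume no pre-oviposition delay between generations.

3 generations

Weekly DD (7 × max(0, T̄ − 12.9)): 85.4, 39.2, 53.9, 115.5, 100.1, 78.4, 54.6, 31.5, 102.9, 118.3, 13.3, 92.4, 0.0.
Season total = 885.5 DD.
Complete generations = ⌊885.5 / 253⌋ = 3.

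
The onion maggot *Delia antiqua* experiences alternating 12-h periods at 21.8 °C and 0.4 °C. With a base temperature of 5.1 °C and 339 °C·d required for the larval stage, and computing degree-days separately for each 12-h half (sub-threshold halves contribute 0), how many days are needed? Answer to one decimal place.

40.6 days

Day half: max(0, 21.8 − 5.1) × 0.5 = 16.7 × 0.5 = 8.35 DD.
Night half: max(0, 0.4 − 5.1) × 0.5 = 0.0 × 0.5 = 0.00 DD.
Per 24 h: 8.35 DD/day.
Duration = 339 / 8.35 = 40.599 ≈ 40.6 days.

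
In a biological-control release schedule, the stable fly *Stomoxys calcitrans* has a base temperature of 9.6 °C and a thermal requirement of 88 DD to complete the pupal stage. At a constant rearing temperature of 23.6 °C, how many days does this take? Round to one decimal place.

6.3 days

Daily accumulation = 23.6 − 9.6 = 14.0 DD/day.
Duration = 88 / 14.0 = 6.286 ≈ 6.3 days.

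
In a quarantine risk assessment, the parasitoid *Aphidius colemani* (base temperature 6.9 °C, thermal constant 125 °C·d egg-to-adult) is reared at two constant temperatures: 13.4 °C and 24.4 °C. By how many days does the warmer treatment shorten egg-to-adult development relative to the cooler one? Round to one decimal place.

At 13.4 °C: 125 / (13.4 − 6.9) = 125 / 6.5 = 19.231 d.
At 24.4 °C: 125 / (24.4 − 6.9) = 125 / 17.5 = 7.143 d.
Difference = |19.231 − 7.143| = 12.088 ≈ 12.1 days.

12.1 days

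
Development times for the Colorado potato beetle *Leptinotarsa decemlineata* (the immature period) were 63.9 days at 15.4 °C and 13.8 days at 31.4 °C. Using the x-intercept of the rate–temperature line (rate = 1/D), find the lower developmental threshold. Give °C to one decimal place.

11.0 °C

Under the model K = D·(T − T_b), so D₁·(T₁ − T_b) = D₂·(T₂ − T_b).
63.9·(15.4 − T_b) = 13.8·(31.4 − T_b)
T_b = (63.9·15.4 − 13.8·31.4) / (63.9 − 13.8) = 550.74 / 50.1 = 10.993 °C ≈ 11.0 °C.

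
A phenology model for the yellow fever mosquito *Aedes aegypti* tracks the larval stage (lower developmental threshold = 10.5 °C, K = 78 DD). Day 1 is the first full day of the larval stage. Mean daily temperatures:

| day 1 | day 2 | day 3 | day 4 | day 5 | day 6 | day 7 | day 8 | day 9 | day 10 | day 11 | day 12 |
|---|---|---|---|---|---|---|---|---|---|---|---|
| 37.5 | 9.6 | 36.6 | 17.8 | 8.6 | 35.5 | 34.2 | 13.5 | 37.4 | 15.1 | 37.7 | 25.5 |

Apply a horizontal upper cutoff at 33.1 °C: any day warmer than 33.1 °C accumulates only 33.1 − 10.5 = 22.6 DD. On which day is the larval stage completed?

Daily DD above 10.5 °C (capped at 22.6): 22.6, 0.0, 22.6, 7.3, 0.0, 22.6, 22.6, 3.0, 22.6, 4.6, 22.6, 15.0.
Cumulative: 22.6, 22.6, 45.2, 52.5, 52.5, 75.1, 97.7, 100.7, 123.3, 127.9, 150.5, 165.5.
The total first reaches 78 DD on day 7.

day 7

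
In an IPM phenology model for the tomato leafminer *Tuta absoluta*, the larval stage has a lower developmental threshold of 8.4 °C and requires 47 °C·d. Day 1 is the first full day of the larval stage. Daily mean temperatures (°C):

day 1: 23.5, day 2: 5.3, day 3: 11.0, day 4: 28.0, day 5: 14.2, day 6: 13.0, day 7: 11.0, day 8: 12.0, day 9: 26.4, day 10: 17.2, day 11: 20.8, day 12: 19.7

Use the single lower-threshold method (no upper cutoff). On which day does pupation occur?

day 6

Daily DD above 8.4 °C: 15.1, 0.0, 2.6, 19.6, 5.8, 4.6, 2.6, 3.6, 18.0, 8.8, 12.4, 11.3.
Cumulative: 15.1, 15.1, 17.7, 37.3, 43.1, 47.7, 50.3, 53.9, 71.9, 80.7, 93.1, 104.4.
The total first reaches 47 DD on day 6.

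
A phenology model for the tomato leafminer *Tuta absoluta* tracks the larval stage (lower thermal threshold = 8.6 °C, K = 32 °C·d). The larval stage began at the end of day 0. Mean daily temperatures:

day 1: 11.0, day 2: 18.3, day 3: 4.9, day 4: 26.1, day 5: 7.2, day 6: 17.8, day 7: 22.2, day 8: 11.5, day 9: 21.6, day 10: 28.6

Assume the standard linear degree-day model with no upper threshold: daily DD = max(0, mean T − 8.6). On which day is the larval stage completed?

Daily DD above 8.6 °C: 2.4, 9.7, 0.0, 17.5, 0.0, 9.2, 13.6, 2.9, 13.0, 20.0.
Cumulative: 2.4, 12.1, 12.1, 29.6, 29.6, 38.8, 52.4, 55.3, 68.3, 88.3.
The total first reaches 32 DD on day 6.

day 6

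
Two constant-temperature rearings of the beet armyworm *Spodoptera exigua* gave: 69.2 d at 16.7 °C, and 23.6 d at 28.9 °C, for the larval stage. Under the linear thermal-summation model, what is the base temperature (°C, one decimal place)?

10.4 °C

Equal thermal constants: D₁(T₁ − T_b) = D₂(T₂ − T_b).
69.2·(16.7 − T_b) = 23.6·(28.9 − T_b)
T_b = (69.2·16.7 − 23.6·28.9) / (69.2 − 23.6) = 473.60 / 45.6 = 10.386 °C ≈ 10.4 °C.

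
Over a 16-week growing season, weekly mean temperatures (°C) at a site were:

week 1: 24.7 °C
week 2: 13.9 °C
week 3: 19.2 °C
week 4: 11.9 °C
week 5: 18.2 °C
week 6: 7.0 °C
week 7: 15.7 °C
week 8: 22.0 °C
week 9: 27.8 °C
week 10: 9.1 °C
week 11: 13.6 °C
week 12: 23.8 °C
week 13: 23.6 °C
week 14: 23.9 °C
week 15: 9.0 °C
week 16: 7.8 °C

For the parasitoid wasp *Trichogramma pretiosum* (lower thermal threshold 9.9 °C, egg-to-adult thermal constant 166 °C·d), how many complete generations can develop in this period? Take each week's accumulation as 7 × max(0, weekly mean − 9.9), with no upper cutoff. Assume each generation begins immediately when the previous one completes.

Weekly DD (7 × max(0, T̄ − 9.9)): 103.6, 28.0, 65.1, 14.0, 58.1, 0.0, 40.6, 84.7, 125.3, 0.0, 25.9, 97.3, 95.9, 98.0, 0.0, 0.0.
Season total = 836.5 DD.
Complete generations = ⌊836.5 / 166⌋ = 5.

5 generations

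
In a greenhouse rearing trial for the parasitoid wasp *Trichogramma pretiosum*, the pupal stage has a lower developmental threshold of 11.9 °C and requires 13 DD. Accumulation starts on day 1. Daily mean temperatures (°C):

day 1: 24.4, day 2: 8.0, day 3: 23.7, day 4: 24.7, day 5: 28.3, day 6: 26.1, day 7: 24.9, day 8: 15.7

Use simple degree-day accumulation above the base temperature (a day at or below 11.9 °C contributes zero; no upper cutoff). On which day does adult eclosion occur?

Daily DD above 11.9 °C: 12.5, 0.0, 11.8, 12.8, 16.4, 14.2, 13.0, 3.8.
Cumulative: 12.5, 12.5, 24.3, 37.1, 53.5, 67.7, 80.7, 84.5.
The total first reaches 13 DD on day 3.

day 3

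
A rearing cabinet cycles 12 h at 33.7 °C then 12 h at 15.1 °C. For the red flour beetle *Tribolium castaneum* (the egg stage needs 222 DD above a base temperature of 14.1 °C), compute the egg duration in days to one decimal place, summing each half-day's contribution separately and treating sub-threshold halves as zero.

Day half: max(0, 33.7 − 14.1) × 0.5 = 19.6 × 0.5 = 9.80 DD.
Night half: max(0, 15.1 − 14.1) × 0.5 = 1.0 × 0.5 = 0.50 DD.
Per 24 h: 10.30 DD/day.
Duration = 222 / 10.30 = 21.553 ≈ 21.6 days.

21.6 days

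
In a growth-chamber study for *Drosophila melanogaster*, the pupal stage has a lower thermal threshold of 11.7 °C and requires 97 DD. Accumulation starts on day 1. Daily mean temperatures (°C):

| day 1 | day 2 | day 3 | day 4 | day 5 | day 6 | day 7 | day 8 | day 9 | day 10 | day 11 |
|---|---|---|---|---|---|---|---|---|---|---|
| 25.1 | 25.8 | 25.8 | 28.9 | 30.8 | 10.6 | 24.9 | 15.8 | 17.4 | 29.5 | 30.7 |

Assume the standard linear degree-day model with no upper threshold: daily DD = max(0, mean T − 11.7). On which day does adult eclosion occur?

day 9

Daily DD above 11.7 °C: 13.4, 14.1, 14.1, 17.2, 19.1, 0.0, 13.2, 4.1, 5.7, 17.8, 19.0.
Cumulative: 13.4, 27.5, 41.6, 58.8, 77.9, 77.9, 91.1, 95.2, 100.9, 118.7, 137.7.
The total first reaches 97 DD on day 9.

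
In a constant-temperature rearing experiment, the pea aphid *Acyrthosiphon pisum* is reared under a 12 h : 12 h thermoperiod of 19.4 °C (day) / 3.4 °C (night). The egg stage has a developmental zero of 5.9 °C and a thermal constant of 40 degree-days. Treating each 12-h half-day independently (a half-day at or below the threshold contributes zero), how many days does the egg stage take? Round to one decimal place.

5.9 days

Day half: max(0, 19.4 − 5.9) × 0.5 = 13.5 × 0.5 = 6.75 DD.
Night half: max(0, 3.4 − 5.9) × 0.5 = 0.0 × 0.5 = 0.00 DD.
Per 24 h: 6.75 DD/day.
Duration = 40 / 6.75 = 5.926 ≈ 5.9 days.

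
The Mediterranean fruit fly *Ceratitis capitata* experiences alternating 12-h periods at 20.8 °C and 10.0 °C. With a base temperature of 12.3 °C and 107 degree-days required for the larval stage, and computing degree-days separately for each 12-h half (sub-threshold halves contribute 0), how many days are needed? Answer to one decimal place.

25.2 days

Day half: max(0, 20.8 − 12.3) × 0.5 = 8.5 × 0.5 = 4.25 DD.
Night half: max(0, 10.0 − 12.3) × 0.5 = 0.0 × 0.5 = 0.00 DD.
Per 24 h: 4.25 DD/day.
Duration = 107 / 4.25 = 25.176 ≈ 25.2 days.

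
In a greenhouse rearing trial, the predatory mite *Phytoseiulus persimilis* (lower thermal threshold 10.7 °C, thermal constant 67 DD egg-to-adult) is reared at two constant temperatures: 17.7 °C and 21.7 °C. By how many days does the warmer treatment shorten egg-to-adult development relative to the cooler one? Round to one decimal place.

At 17.7 °C: 67 / (17.7 − 10.7) = 67 / 7.0 = 9.571 d.
At 21.7 °C: 67 / (21.7 − 10.7) = 67 / 11.0 = 6.091 d.
Difference = |9.571 − 6.091| = 3.481 ≈ 3.5 days.

3.5 days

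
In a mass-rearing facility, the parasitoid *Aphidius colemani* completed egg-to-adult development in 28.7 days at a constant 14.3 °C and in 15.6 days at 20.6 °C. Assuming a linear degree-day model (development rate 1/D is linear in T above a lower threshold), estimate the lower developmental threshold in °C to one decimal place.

6.8 °C

Equal thermal constants: D₁(T₁ − T_b) = D₂(T₂ − T_b).
28.7·(14.3 − T_b) = 15.6·(20.6 − T_b)
T_b = (28.7·14.3 − 15.6·20.6) / (28.7 − 15.6) = 89.05 / 13.1 = 6.798 °C ≈ 6.8 °C.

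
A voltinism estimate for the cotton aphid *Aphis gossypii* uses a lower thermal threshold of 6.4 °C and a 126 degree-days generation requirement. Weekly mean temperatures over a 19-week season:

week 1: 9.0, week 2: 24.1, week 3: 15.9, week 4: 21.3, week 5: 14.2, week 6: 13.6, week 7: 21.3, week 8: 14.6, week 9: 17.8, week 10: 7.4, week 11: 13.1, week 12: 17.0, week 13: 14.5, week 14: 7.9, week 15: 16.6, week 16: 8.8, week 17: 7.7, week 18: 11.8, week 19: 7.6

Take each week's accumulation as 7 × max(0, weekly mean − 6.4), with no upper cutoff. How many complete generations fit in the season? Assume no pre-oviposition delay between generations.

7 generations

Weekly DD (7 × max(0, T̄ − 6.4)): 18.2, 123.9, 66.5, 104.3, 54.6, 50.4, 104.3, 57.4, 79.8, 7.0, 46.9, 74.2, 56.7, 10.5, 71.4, 16.8, 9.1, 37.8, 8.4.
Season total = 998.2 DD.
Complete generations = ⌊998.2 / 126⌋ = 7.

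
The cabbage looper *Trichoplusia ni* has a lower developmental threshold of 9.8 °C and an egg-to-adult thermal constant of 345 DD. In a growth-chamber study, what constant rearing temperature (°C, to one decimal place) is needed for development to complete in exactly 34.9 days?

Required daily accumulation = 345 / 34.9 = 9.885 DD/day.
T = T_base + 9.885 = 9.8 + 9.885 = 19.685 ≈ 19.7 °C.

19.7 °C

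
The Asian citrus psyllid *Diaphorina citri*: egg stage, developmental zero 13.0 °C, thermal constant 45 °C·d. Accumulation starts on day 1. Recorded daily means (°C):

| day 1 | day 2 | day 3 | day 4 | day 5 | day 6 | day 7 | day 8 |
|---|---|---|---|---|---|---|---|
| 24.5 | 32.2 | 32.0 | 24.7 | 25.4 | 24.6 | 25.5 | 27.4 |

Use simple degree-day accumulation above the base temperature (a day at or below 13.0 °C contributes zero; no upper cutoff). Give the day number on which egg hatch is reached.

day 3

Daily DD above 13.0 °C: 11.5, 19.2, 19.0, 11.7, 12.4, 11.6, 12.5, 14.4.
Cumulative: 11.5, 30.7, 49.7, 61.4, 73.8, 85.4, 97.9, 112.3.
The total first reaches 45 DD on day 3.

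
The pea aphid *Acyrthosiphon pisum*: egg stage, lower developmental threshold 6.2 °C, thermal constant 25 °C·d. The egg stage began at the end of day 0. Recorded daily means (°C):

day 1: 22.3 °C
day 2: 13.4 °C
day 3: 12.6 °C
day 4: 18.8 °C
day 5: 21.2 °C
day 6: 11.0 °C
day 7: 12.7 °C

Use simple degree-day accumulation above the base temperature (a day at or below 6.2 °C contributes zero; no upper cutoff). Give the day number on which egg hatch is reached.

day 3

Daily DD above 6.2 °C: 16.1, 7.2, 6.4, 12.6, 15.0, 4.8, 6.5.
Cumulative: 16.1, 23.3, 29.7, 42.3, 57.3, 62.1, 68.6.
The total first reaches 25 DD on day 3.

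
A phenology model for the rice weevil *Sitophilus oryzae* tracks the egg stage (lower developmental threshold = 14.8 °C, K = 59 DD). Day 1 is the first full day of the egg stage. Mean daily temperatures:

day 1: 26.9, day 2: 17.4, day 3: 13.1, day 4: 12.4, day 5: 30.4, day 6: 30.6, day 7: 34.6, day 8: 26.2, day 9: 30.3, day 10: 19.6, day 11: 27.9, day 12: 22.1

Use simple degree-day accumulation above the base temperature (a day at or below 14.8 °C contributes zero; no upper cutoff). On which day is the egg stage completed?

Daily DD above 14.8 °C: 12.1, 2.6, 0.0, 0.0, 15.6, 15.8, 19.8, 11.4, 15.5, 4.8, 13.1, 7.3.
Cumulative: 12.1, 14.7, 14.7, 14.7, 30.3, 46.1, 65.9, 77.3, 92.8, 97.6, 110.7, 118.0.
The total first reaches 59 DD on day 7.

day 7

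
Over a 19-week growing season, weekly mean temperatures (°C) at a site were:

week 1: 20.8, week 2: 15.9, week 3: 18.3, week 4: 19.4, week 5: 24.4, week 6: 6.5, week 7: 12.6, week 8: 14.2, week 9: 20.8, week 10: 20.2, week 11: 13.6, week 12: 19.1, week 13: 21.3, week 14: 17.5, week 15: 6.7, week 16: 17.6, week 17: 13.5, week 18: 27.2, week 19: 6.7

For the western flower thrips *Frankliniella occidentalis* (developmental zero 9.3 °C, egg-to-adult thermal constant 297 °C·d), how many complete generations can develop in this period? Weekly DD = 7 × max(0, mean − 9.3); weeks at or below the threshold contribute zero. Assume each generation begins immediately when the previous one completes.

Weekly DD (7 × max(0, T̄ − 9.3)): 80.5, 46.2, 63.0, 70.7, 105.7, 0.0, 23.1, 34.3, 80.5, 76.3, 30.1, 68.6, 84.0, 57.4, 0.0, 58.1, 29.4, 125.3, 0.0.
Season total = 1033.2 DD.
Complete generations = ⌊1033.2 / 297⌋ = 3.

3 generations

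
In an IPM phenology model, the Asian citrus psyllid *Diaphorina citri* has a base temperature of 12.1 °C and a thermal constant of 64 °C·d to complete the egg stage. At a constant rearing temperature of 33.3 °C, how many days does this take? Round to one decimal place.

3.0 days

Daily accumulation = 33.3 − 12.1 = 21.2 DD/day.
Duration = 64 / 21.2 = 3.019 ≈ 3.0 days.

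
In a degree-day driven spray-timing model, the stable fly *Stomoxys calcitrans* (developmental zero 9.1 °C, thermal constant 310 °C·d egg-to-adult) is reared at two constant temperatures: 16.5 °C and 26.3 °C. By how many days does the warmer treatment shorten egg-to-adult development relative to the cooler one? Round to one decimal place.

At 16.5 °C: 310 / (16.5 − 9.1) = 310 / 7.4 = 41.892 d.
At 26.3 °C: 310 / (26.3 − 9.1) = 310 / 17.2 = 18.023 d.
Difference = |41.892 − 18.023| = 23.869 ≈ 23.9 days.

23.9 days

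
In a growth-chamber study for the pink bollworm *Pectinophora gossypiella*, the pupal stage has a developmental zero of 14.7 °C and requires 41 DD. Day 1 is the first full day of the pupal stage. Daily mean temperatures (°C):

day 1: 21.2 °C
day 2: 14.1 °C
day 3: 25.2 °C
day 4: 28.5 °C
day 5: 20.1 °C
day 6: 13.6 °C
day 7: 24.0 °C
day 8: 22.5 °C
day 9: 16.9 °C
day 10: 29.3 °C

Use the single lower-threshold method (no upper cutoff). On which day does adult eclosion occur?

Daily DD above 14.7 °C: 6.5, 0.0, 10.5, 13.8, 5.4, 0.0, 9.3, 7.8, 2.2, 14.6.
Cumulative: 6.5, 6.5, 17.0, 30.8, 36.2, 36.2, 45.5, 53.3, 55.5, 70.1.
The total first reaches 41 DD on day 7.

day 7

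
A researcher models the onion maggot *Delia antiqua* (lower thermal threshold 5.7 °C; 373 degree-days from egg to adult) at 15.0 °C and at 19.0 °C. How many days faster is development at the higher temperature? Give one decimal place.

At 15.0 °C: 373 / (15.0 − 5.7) = 373 / 9.3 = 40.108 d.
At 19.0 °C: 373 / (19.0 − 5.7) = 373 / 13.3 = 28.045 d.
Difference = |40.108 − 28.045| = 12.062 ≈ 12.1 days.

12.1 days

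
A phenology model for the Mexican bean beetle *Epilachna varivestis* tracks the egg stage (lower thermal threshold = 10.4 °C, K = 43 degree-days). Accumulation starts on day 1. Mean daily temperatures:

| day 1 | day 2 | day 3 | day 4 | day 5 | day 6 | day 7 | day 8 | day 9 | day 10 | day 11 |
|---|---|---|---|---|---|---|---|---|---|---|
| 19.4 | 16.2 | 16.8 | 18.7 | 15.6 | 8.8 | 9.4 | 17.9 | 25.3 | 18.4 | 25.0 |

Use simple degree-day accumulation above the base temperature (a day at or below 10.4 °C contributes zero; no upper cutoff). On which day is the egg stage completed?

day 9

Daily DD above 10.4 °C: 9.0, 5.8, 6.4, 8.3, 5.2, 0.0, 0.0, 7.5, 14.9, 8.0, 14.6.
Cumulative: 9.0, 14.8, 21.2, 29.5, 34.7, 34.7, 34.7, 42.2, 57.1, 65.1, 79.7.
The total first reaches 43 DD on day 9.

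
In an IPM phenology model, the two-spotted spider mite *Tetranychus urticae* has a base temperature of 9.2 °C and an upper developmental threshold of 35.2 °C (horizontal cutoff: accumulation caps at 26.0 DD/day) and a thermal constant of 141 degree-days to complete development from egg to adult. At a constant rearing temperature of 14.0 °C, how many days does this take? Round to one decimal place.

29.4 days

Daily accumulation = 14.0 − 9.2 = 4.8 DD/day.
Duration = 141 / 4.8 = 29.375 ≈ 29.4 days.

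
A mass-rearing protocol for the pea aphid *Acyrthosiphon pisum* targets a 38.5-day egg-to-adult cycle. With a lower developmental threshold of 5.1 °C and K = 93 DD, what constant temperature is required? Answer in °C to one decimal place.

Required daily accumulation = 93 / 38.5 = 2.416 DD/day.
T = T_base + 2.416 = 5.1 + 2.416 = 7.516 ≈ 7.5 °C.

7.5 °C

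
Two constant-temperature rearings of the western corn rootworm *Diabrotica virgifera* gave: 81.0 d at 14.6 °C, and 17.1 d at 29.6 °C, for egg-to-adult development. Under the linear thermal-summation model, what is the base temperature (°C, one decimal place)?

Under the model K = D·(T − T_b), so D₁·(T₁ − T_b) = D₂·(T₂ − T_b).
81.0·(14.6 − T_b) = 17.1·(29.6 − T_b)
T_b = (81.0·14.6 − 17.1·29.6) / (81.0 − 17.1) = 676.44 / 63.9 = 10.586 °C ≈ 10.6 °C.

10.6 °C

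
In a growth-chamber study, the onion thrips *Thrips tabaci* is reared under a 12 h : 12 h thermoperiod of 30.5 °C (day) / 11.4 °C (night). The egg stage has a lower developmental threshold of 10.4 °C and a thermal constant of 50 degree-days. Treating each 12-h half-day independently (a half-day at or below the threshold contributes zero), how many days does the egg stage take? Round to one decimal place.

Day half: max(0, 30.5 − 10.4) × 0.5 = 20.1 × 0.5 = 10.05 DD.
Night half: max(0, 11.4 − 10.4) × 0.5 = 1.0 × 0.5 = 0.50 DD.
Per 24 h: 10.55 DD/day.
Duration = 50 / 10.55 = 4.739 ≈ 4.7 days.

4.7 days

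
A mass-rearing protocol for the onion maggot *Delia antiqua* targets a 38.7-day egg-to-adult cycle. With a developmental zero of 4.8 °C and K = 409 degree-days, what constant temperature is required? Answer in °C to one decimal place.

Required daily accumulation = 409 / 38.7 = 10.568 DD/day.
T = T_base + 10.568 = 4.8 + 10.568 = 15.368 ≈ 15.4 °C.

15.4 °C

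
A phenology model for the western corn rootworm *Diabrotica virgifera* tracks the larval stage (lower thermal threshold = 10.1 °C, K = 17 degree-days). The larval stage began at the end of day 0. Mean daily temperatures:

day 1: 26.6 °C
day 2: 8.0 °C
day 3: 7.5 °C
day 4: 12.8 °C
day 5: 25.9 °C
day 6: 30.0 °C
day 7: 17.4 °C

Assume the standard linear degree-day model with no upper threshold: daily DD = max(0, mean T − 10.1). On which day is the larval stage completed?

day 4

Daily DD above 10.1 °C: 16.5, 0.0, 0.0, 2.7, 15.8, 19.9, 7.3.
Cumulative: 16.5, 16.5, 16.5, 19.2, 35.0, 54.9, 62.2.
The total first reaches 17 DD on day 4.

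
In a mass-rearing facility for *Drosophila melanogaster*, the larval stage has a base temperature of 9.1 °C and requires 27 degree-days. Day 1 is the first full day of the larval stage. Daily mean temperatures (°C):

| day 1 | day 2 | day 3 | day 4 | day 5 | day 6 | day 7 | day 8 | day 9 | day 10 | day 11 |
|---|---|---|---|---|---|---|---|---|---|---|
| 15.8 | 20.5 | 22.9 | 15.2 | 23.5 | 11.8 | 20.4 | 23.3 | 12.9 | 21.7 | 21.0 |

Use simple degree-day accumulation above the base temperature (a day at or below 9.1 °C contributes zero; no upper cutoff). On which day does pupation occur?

day 3

Daily DD above 9.1 °C: 6.7, 11.4, 13.8, 6.1, 14.4, 2.7, 11.3, 14.2, 3.8, 12.6, 11.9.
Cumulative: 6.7, 18.1, 31.9, 38.0, 52.4, 55.1, 66.4, 80.6, 84.4, 97.0, 108.9.
The total first reaches 27 DD on day 3.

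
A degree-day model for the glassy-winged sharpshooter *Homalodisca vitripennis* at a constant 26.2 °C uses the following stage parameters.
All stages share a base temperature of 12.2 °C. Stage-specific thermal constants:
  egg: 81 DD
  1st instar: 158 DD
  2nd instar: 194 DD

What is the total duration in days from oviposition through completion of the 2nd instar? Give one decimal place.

Daily accumulation at 26.2 °C = 26.2 − 12.2 = 14.0 DD/day.
Total K = 81 + 158 + 194 = 433 DD.
Total duration = 433 / 14.0 = 30.929 ≈ 30.9 days.

30.9 days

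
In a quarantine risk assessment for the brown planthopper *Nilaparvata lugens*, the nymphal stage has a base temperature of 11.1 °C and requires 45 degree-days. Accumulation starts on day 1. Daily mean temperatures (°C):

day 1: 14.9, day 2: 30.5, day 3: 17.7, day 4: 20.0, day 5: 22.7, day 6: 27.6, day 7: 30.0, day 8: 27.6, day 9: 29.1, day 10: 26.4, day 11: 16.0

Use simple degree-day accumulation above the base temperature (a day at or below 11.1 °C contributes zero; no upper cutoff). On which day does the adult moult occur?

Daily DD above 11.1 °C: 3.8, 19.4, 6.6, 8.9, 11.6, 16.5, 18.9, 16.5, 18.0, 15.3, 4.9.
Cumulative: 3.8, 23.2, 29.8, 38.7, 50.3, 66.8, 85.7, 102.2, 120.2, 135.5, 140.4.
The total first reaches 45 DD on day 5.

day 5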